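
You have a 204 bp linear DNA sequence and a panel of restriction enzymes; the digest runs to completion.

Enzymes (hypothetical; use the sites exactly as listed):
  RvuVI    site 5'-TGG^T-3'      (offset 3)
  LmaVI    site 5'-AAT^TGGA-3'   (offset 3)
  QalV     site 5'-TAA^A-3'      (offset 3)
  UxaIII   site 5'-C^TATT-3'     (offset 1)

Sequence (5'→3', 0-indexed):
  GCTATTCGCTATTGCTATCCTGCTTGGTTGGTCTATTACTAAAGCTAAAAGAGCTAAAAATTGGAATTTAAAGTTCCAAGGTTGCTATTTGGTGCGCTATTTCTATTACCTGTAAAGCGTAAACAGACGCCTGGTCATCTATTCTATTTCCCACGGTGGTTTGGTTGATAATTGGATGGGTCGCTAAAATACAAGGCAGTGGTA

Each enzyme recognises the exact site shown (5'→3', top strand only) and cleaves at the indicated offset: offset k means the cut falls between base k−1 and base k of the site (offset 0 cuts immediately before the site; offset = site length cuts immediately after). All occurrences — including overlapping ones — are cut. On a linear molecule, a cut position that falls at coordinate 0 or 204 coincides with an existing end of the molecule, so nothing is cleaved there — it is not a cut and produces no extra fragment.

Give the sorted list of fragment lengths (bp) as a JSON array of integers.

[2,2,2,4,4,5,5,5,5,6,6,7,7,7,8,9,9,10,12,12,14,15,15,15,18]

Scan for sites:
  RvuVI (TGGT, off=3): starts [24, 28, 89, 131, 156, 161, 199] → cuts [27, 31, 92, 134, 159, 164, 202]
  LmaVI (AATTGGA, off=3): starts [58, 169] → cuts [61, 172]
  QalV (TAAA, off=3): starts [39, 45, 54, 68, 112, 119, 184] → cuts [42, 48, 57, 71, 115, 122, 187]
  UxaIII (CTATT, off=1): starts [1, 8, 32, 84, 96, 102, 138, 143] → cuts [2, 9, 33, 85, 97, 103, 139, 144]

All cut coordinates (distinct, sorted): [2, 9, 27, 31, 33, 42, 48, 57, 61, 71, 85, 92, 97, 103, 115, 122, 134, 139, 144, 159, 164, 172, 187, 202]

Fragment lengths:
  [0,2): 2 bp
  [2,9): 7 bp
  [9,27): 18 bp
  [27,31): 4 bp
  [31,33): 2 bp
  [33,42): 9 bp
  [42,48): 6 bp
  [48,57): 9 bp
  [57,61): 4 bp
  [61,71): 10 bp
  [71,85): 14 bp
  [85,92): 7 bp
  [92,97): 5 bp
  [97,103): 6 bp
  [103,115): 12 bp
  [115,122): 7 bp
  [122,134): 12 bp
  [134,139): 5 bp
  [139,144): 5 bp
  [144,159): 15 bp
  [159,164): 5 bp
  [164,172): 8 bp
  [172,187): 15 bp
  [187,202): 15 bp
  [202,204): 2 bp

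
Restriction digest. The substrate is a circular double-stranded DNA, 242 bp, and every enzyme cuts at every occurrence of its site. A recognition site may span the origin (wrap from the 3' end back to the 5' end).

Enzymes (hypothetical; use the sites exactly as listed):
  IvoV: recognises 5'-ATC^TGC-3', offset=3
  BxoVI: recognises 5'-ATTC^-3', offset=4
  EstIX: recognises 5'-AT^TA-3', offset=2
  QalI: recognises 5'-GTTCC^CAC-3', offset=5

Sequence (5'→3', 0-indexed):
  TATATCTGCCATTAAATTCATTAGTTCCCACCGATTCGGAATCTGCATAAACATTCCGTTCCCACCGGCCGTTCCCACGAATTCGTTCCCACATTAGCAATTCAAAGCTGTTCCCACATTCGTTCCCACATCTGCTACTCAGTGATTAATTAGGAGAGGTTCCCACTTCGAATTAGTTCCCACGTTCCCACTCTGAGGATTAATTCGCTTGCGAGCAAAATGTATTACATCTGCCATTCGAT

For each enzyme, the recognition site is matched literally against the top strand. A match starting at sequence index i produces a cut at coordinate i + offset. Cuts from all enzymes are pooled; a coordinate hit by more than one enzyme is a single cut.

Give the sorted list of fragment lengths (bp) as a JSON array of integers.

[2,3,4,5,5,5,6,6,6,6,6,6,6,7,7,7,7,8,8,9,9,9,10,11,12,13,13,13,14,19]

Site scan:
  IvoV (ATCTGC, off=3): starts [3, 40, 129, 228] → cuts [6, 43, 132, 231]
  BxoVI (ATTC, off=4): starts [15, 33, 52, 80, 99, 117, 202, 235] → cuts [19, 37, 56, 84, 103, 121, 206, 239]
  EstIX (ATTA, off=2): starts [10, 19, 92, 144, 148, 171, 198, 223, 240] → cuts [0, 12, 21, 94, 146, 150, 173, 200, 225]
  QalI (GTTCCCAC, off=5): starts [23, 57, 70, 84, 109, 121, 158, 175, 183] → cuts [28, 62, 75, 89, 114, 126, 163, 180, 188]

Pooled cuts: [0, 6, 12, 19, 21, 28, 37, 43, 56, 62, 75, 84, 89, 94, 103, 114, 121, 126, 132, 146, 150, 163, 173, 180, 188, 200, 206, 225, 231, 239]

Fragment lengths:
  0→6: 6 bp
  6→12: 6 bp
  12→19: 7 bp
  19→21: 2 bp
  21→28: 7 bp
  28→37: 9 bp
  37→43: 6 bp
  43→56: 13 bp
  56→62: 6 bp
  62→75: 13 bp
  75→84: 9 bp
  84→89: 5 bp
  89→94: 5 bp
  94→103: 9 bp
  103→114: 11 bp
  114→121: 7 bp
  121→126: 5 bp
  126→132: 6 bp
  132→146: 14 bp
  146→150: 4 bp
  150→163: 13 bp
  163→173: 10 bp
  173→180: 7 bp
  180→188: 8 bp
  188→200: 12 bp
  200→206: 6 bp
  206→225: 19 bp
  225→231: 6 bp
  231→239: 8 bp
  239→0 (wrap): 242-239+0 = 3 bp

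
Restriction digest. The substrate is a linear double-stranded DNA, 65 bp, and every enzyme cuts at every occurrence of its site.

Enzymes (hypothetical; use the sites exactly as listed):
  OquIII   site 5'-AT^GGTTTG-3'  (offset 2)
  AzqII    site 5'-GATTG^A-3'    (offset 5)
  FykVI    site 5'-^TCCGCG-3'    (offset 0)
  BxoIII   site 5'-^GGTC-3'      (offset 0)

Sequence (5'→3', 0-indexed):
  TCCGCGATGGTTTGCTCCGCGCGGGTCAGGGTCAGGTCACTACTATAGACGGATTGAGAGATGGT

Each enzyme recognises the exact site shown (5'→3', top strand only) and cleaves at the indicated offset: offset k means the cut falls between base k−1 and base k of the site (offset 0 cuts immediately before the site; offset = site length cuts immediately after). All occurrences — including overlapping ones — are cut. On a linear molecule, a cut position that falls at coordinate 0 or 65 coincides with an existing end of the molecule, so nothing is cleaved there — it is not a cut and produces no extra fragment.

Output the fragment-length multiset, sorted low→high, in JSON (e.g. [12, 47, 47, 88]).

Site scan:
  OquIII (ATGGTTTG, off=2): starts [6] → cuts [8]
  AzqII (GATTGA, off=5): starts [51] → cuts [56]
  FykVI (TCCGCG, off=0): starts [0, 15] → cuts [15] (position 0 is a terminus of the linear molecule — no cut)
  BxoIII (GGTC, off=0): starts [23, 29, 34] → cuts [23, 29, 34]

Pooled cuts: [8, 15, 23, 29, 34, 56]

Fragment lengths:
  [0,8): 8 bp
  [8,15): 7 bp
  [15,23): 8 bp
  [23,29): 6 bp
  [29,34): 5 bp
  [34,56): 22 bp
  [56,65): 9 bp

[5,6,7,8,8,9,22]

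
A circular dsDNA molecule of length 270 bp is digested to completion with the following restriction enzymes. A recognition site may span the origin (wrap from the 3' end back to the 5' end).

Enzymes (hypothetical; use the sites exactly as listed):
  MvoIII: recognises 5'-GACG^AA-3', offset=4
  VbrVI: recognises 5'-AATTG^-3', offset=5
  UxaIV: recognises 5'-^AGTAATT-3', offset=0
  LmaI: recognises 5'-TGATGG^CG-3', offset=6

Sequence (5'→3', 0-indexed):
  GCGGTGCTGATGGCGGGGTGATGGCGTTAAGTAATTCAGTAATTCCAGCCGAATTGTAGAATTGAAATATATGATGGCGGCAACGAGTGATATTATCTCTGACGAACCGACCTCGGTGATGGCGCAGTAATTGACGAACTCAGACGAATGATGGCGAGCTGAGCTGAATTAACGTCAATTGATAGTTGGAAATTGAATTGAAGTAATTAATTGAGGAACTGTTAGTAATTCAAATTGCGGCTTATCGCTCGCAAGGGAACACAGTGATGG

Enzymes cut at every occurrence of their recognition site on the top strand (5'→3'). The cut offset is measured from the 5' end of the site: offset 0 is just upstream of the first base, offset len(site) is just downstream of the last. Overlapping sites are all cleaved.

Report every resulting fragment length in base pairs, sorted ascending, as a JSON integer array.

Per-enzyme occurrences:
  MvoIII GACGAA/4: at [100, 132, 142] ⇒ [104, 136, 146]
  VbrVI AATTG/5: at [51, 59, 128, 176, 190, 195, 208, 232] ⇒ [56, 64, 133, 181, 195, 200, 213, 237]
  UxaIV AGTAATT/0: at [29, 37, 125, 201, 223] ⇒ [29, 37, 125, 201, 223]
  LmaI TGATGGCG/6: at [7, 18, 71, 116, 148] ⇒ [13, 24, 77, 122, 154]

All cut coordinates (distinct, sorted): [13, 24, 29, 37, 56, 64, 77, 104, 122, 125, 133, 136, 146, 154, 181, 195, 200, 201, 213, 223, 237]

Fragment lengths:
  13→24: 11 bp
  24→29: 5 bp
  29→37: 8 bp
  37→56: 19 bp
  56→64: 8 bp
  64→77: 13 bp
  77→104: 27 bp
  104→122: 18 bp
  122→125: 3 bp
  125→133: 8 bp
  133→136: 3 bp
  136→146: 10 bp
  146→154: 8 bp
  154→181: 27 bp
  181→195: 14 bp
  195→200: 5 bp
  200→201: 1 bp
  201→213: 12 bp
  213→223: 10 bp
  223→237: 14 bp
  237→13 (wrap): 270-237+13 = 46 bp

[1,3,3,5,5,8,8,8,8,10,10,11,12,13,14,14,18,19,27,27,46]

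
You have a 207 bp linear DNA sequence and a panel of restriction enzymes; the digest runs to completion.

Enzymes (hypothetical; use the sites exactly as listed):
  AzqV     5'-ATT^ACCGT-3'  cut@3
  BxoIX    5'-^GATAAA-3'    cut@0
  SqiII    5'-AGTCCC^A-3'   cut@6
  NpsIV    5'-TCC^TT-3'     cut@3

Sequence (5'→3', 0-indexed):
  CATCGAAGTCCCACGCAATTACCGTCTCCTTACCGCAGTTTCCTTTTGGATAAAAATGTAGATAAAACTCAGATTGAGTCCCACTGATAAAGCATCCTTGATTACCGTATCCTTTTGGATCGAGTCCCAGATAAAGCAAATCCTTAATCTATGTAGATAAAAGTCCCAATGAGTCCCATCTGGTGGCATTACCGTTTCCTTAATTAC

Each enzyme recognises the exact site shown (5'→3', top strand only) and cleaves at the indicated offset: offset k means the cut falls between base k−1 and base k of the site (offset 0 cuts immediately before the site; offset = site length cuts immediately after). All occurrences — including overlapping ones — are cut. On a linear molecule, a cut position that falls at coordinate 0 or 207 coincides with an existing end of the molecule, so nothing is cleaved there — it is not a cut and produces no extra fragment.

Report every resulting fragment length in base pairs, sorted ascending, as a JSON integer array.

Scan for sites:
  AzqV ATTACCGT/3: at [17, 100, 187] ⇒ [20, 103, 190]
  BxoIX GATAAA/0: at [48, 60, 85, 129, 155] ⇒ [48, 60, 85, 129, 155]
  SqiII AGTCCCA/6: at [6, 76, 122, 161, 171] ⇒ [12, 82, 128, 167, 177]
  NpsIV TCCTT/3: at [26, 40, 94, 109, 140, 196] ⇒ [29, 43, 97, 112, 143, 199]

Pooled cuts: [12, 20, 29, 43, 48, 60, 82, 85, 97, 103, 112, 128, 129, 143, 155, 167, 177, 190, 199]

Fragment lengths:
  [0,12): 12 bp
  [12,20): 8 bp
  [20,29): 9 bp
  [29,43): 14 bp
  [43,48): 5 bp
  [48,60): 12 bp
  [60,82): 22 bp
  [82,85): 3 bp
  [85,97): 12 bp
  [97,103): 6 bp
  [103,112): 9 bp
  [112,128): 16 bp
  [128,129): 1 bp
  [129,143): 14 bp
  [143,155): 12 bp
  [155,167): 12 bp
  [167,177): 10 bp
  [177,190): 13 bp
  [190,199): 9 bp
  [199,207): 8 bp

[1,3,5,6,8,8,9,9,9,10,12,12,12,12,12,13,14,14,16,22]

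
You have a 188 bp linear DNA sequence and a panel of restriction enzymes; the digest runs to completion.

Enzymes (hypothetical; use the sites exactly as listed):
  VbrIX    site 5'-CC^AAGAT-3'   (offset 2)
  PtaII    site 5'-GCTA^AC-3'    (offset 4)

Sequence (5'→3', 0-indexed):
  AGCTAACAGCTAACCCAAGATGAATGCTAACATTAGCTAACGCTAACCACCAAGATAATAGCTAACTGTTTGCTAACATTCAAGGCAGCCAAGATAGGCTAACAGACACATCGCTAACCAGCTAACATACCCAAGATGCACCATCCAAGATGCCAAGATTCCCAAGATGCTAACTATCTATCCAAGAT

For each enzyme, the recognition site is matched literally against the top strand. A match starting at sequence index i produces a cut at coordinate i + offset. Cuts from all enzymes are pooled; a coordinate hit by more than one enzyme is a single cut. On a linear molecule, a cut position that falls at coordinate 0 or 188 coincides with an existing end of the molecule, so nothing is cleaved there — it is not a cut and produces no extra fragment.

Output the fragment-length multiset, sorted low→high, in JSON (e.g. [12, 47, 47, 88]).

[4,5,5,6,6,7,8,8,8,9,9,10,11,11,11,13,13,14,15,15]

Scan for sites:
  VbrIX CCAAGAT/2: at [14, 49, 88, 130, 144, 152, 161, 181] ⇒ [16, 51, 90, 132, 146, 154, 163, 183]
  PtaII GCTAAC/4: at [1, 8, 25, 35, 41, 60, 71, 97, 112, 120, 168] ⇒ [5, 12, 29, 39, 45, 64, 75, 101, 116, 124, 172]

All cut coordinates (distinct, sorted): [5, 12, 16, 29, 39, 45, 51, 64, 75, 90, 101, 116, 124, 132, 146, 154, 163, 172, 183]

Fragments:
  [0,5): 5 bp
  [5,12): 7 bp
  [12,16): 4 bp
  [16,29): 13 bp
  [29,39): 10 bp
  [39,45): 6 bp
  [45,51): 6 bp
  [51,64): 13 bp
  [64,75): 11 bp
  [75,90): 15 bp
  [90,101): 11 bp
  [101,116): 15 bp
  [116,124): 8 bp
  [124,132): 8 bp
  [132,146): 14 bp
  [146,154): 8 bp
  [154,163): 9 bp
  [163,172): 9 bp
  [172,183): 11 bp
  [183,188): 5 bp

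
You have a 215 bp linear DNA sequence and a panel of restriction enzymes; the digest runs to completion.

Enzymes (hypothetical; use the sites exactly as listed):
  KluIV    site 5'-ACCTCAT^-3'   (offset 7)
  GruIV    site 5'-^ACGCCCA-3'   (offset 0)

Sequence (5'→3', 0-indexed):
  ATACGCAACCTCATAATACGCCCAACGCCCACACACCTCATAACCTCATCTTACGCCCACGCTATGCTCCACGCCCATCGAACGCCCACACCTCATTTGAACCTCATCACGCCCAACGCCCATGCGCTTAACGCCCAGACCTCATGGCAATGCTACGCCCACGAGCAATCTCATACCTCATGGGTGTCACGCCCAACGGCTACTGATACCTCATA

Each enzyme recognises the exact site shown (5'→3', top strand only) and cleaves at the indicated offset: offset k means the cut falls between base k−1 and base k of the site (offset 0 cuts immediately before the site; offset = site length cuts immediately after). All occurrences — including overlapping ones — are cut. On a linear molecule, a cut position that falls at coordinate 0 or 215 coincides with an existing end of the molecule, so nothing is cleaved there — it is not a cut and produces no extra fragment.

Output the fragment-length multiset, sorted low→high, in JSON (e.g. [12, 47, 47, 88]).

[1,1,3,3,7,7,7,8,9,11,11,14,15,15,15,17,18,26,27]

Scan for sites:
  KluIV (ACCTCAT, off=7): starts [7, 34, 42, 89, 100, 138, 174, 207] → cuts [14, 41, 49, 96, 107, 145, 181, 214]
  GruIV (ACGCCCA, off=0): starts [17, 24, 52, 70, 81, 108, 115, 130, 154, 188] → cuts [17, 24, 52, 70, 81, 108, 115, 130, 154, 188]

Pooled cuts: [14, 17, 24, 41, 49, 52, 70, 81, 96, 107, 108, 115, 130, 145, 154, 181, 188, 214]

Fragment lengths:
  [0,14): 14 bp
  [14,17): 3 bp
  [17,24): 7 bp
  [24,41): 17 bp
  [41,49): 8 bp
  [49,52): 3 bp
  [52,70): 18 bp
  [70,81): 11 bp
  [81,96): 15 bp
  [96,107): 11 bp
  [107,108): 1 bp
  [108,115): 7 bp
  [115,130): 15 bp
  [130,145): 15 bp
  [145,154): 9 bp
  [154,181): 27 bp
  [181,188): 7 bp
  [188,214): 26 bp
  [214,215): 1 bp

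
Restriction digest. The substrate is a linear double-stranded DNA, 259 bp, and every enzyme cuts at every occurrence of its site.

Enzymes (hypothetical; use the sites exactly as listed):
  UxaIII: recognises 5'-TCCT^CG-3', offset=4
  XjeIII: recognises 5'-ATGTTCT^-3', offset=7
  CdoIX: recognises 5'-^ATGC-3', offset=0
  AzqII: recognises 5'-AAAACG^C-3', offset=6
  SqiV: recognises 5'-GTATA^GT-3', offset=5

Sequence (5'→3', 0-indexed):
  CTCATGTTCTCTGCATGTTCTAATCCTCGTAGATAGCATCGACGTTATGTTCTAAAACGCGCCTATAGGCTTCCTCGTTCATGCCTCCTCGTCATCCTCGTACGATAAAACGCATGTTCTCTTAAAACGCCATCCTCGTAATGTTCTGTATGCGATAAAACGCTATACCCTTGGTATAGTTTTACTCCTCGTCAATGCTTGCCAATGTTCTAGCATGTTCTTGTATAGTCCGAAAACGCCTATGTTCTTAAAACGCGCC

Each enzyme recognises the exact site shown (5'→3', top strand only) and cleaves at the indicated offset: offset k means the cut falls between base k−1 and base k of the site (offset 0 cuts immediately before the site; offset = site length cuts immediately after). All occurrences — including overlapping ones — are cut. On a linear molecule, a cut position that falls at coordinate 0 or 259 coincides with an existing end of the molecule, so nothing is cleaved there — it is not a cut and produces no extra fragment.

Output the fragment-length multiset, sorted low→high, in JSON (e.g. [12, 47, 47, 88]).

Scan for sites:
  UxaIII TCCTCG/4: at [23, 71, 85, 94, 132, 185] ⇒ [27, 75, 89, 98, 136, 189]
  XjeIII ATGTTCT/7: at [3, 14, 46, 113, 140, 204, 214, 241] ⇒ [10, 21, 53, 120, 147, 211, 221, 248]
  CdoIX ATGC/0: at [80, 149, 194] ⇒ [80, 149, 194]
  AzqII AAAACGC/6: at [53, 106, 123, 156, 232, 249] ⇒ [59, 112, 129, 162, 238, 255]
  SqiV GTATAGT/5: at [173, 222] ⇒ [178, 227]

Pooled cuts: [10, 21, 27, 53, 59, 75, 80, 89, 98, 112, 120, 129, 136, 147, 149, 162, 178, 189, 194, 211, 221, 227, 238, 248, 255]

Fragment lengths:
  [0,10): 10 bp
  [10,21): 11 bp
  [21,27): 6 bp
  [27,53): 26 bp
  [53,59): 6 bp
  [59,75): 16 bp
  [75,80): 5 bp
  [80,89): 9 bp
  [89,98): 9 bp
  [98,112): 14 bp
  [112,120): 8 bp
  [120,129): 9 bp
  [129,136): 7 bp
  [136,147): 11 bp
  [147,149): 2 bp
  [149,162): 13 bp
  [162,178): 16 bp
  [178,189): 11 bp
  [189,194): 5 bp
  [194,211): 17 bp
  [211,221): 10 bp
  [221,227): 6 bp
  [227,238): 11 bp
  [238,248): 10 bp
  [248,255): 7 bp
  [255,259): 4 bp

[2,4,5,5,6,6,6,7,7,8,9,9,9,10,10,10,11,11,11,11,13,14,16,16,17,26]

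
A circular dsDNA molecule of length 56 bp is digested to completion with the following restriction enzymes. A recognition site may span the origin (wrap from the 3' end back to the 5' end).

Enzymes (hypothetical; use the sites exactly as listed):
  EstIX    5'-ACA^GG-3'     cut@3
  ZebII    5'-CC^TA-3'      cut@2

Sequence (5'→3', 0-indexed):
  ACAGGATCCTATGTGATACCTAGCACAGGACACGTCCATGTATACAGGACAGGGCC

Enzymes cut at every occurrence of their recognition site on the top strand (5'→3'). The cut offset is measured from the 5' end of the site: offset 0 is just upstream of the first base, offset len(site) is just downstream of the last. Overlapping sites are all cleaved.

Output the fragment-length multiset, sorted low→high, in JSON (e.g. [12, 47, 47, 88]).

Scan for sites:
  EstIX (ACAGG, off=3): starts [0, 24, 43, 48] → cuts [3, 27, 46, 51]
  ZebII (CCTA, off=2): starts [7, 18] → cuts [9, 20]

All cut coordinates (distinct, sorted): [3, 9, 20, 27, 46, 51]

Fragment lengths:
  3→9: 6 bp
  9→20: 11 bp
  20→27: 7 bp
  27→46: 19 bp
  46→51: 5 bp
  51→3 (wrap): 56-51+3 = 8 bp

[5,6,7,8,11,19]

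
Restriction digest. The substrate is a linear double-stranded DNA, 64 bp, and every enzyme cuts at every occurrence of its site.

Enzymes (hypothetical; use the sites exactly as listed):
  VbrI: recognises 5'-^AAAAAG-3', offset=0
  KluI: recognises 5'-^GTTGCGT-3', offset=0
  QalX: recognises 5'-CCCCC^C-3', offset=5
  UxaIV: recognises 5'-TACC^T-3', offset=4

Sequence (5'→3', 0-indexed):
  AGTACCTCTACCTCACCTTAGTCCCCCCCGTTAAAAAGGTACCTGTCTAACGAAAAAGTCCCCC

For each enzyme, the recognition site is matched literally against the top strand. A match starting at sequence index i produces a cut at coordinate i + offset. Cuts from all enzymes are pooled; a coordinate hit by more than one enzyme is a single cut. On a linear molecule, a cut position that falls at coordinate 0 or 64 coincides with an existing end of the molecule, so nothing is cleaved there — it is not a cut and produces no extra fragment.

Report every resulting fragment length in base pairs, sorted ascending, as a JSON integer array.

Site scan:
  VbrI (AAAAAG, off=0): starts [32, 52] → cuts [32, 52]
  KluI (GTTGCGT, off=0): no sites
  QalX (CCCCCC, off=5): starts [22, 23] → cuts [27, 28]
  UxaIV (TACCT, off=4): starts [2, 8, 39] → cuts [6, 12, 43]

All cut coordinates (distinct, sorted): [6, 12, 27, 28, 32, 43, 52]

Fragments:
  [0,6): 6 bp
  [6,12): 6 bp
  [12,27): 15 bp
  [27,28): 1 bp
  [28,32): 4 bp
  [32,43): 11 bp
  [43,52): 9 bp
  [52,64): 12 bp

[1,4,6,6,9,11,12,15]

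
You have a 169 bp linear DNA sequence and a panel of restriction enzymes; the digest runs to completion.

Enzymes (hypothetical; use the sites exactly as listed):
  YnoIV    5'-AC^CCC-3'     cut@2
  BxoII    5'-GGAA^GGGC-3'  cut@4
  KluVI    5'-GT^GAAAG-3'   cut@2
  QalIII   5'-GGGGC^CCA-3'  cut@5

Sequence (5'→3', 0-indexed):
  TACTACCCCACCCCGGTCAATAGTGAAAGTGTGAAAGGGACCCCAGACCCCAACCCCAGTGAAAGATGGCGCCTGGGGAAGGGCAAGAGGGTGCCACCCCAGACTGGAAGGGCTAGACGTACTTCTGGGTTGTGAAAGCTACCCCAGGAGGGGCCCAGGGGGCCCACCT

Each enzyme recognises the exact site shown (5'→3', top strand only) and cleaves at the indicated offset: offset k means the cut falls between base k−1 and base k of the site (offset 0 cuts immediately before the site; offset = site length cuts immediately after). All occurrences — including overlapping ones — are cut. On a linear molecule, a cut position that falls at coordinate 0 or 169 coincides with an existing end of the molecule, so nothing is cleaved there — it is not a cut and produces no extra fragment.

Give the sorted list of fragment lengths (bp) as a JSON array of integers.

Per-enzyme occurrences:
  YnoIV (ACCCC, off=2): starts [4, 9, 39, 46, 52, 95, 140] → cuts [6, 11, 41, 48, 54, 97, 142]
  BxoII (GGAAGGGC, off=4): starts [76, 105] → cuts [80, 109]
  KluVI (GTGAAAG, off=2): starts [22, 30, 58, 131] → cuts [24, 32, 60, 133]
  QalIII (GGGGCCCA, off=5): starts [149, 158] → cuts [154, 163]

All cut coordinates (distinct, sorted): [6, 11, 24, 32, 41, 48, 54, 60, 80, 97, 109, 133, 142, 154, 163]

Fragment lengths:
  [0,6): 6 bp
  [6,11): 5 bp
  [11,24): 13 bp
  [24,32): 8 bp
  [32,41): 9 bp
  [41,48): 7 bp
  [48,54): 6 bp
  [54,60): 6 bp
  [60,80): 20 bp
  [80,97): 17 bp
  [97,109): 12 bp
  [109,133): 24 bp
  [133,142): 9 bp
  [142,154): 12 bp
  [154,163): 9 bp
  [163,169): 6 bp

[5,6,6,6,6,7,8,9,9,9,12,12,13,17,20,24]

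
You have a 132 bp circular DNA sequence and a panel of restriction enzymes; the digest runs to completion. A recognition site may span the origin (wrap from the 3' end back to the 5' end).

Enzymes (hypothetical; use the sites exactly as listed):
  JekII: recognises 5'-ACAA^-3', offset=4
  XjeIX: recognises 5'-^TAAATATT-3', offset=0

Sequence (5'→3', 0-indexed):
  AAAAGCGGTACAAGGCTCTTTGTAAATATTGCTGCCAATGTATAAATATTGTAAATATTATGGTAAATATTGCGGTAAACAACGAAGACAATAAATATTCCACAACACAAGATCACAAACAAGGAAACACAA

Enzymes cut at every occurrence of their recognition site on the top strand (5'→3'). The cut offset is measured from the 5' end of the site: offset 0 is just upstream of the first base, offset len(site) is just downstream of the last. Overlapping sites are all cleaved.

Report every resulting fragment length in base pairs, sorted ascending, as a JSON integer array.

[4,5,8,9,9,9,10,12,13,14,19,20]

Scan for sites:
  JekII (ACAA, off=4): starts [9, 78, 87, 101, 106, 114, 118, 128] → cuts [0, 13, 82, 91, 105, 110, 118, 122]
  XjeIX (TAAATATT, off=0): starts [22, 42, 51, 63, 91] → cuts [22, 42, 51, 63, 91]

Pooled cuts: [0, 13, 22, 42, 51, 63, 82, 91, 105, 110, 118, 122]

Fragment lengths:
  0→13: 13 bp
  13→22: 9 bp
  22→42: 20 bp
  42→51: 9 bp
  51→63: 12 bp
  63→82: 19 bp
  82→91: 9 bp
  91→105: 14 bp
  105→110: 5 bp
  110→118: 8 bp
  118→122: 4 bp
  122→0 (wrap): 132-122+0 = 10 bp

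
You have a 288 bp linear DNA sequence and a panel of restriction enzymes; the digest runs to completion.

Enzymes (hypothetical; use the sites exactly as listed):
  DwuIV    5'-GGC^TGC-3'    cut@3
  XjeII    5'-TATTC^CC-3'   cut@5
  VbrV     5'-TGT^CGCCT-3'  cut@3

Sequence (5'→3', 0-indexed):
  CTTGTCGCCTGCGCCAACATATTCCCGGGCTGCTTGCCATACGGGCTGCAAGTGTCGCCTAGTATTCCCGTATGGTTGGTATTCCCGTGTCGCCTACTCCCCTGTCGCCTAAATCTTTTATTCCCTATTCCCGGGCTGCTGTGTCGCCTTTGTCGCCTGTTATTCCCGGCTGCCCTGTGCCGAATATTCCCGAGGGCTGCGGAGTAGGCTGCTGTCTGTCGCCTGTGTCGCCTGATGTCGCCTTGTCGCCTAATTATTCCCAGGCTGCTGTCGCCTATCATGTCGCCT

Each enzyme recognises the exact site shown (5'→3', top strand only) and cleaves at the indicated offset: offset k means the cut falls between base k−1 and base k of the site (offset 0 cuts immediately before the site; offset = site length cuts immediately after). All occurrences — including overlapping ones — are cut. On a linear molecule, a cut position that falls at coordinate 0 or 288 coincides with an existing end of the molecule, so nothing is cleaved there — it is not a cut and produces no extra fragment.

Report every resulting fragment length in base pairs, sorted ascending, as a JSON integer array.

[5,5,5,6,6,6,6,6,7,8,8,8,9,9,9,10,10,12,12,12,12,13,15,16,17,18,19,19]

Scan for sites:
  DwuIV (GGCTGC, off=3): starts [27, 43, 133, 167, 194, 206, 262] → cuts [30, 46, 136, 170, 197, 209, 265]
  XjeII (TATTCCC, off=5): starts [19, 62, 79, 118, 125, 160, 184, 254] → cuts [24, 67, 84, 123, 130, 165, 189, 259]
  VbrV (TGTCGCCT, off=3): starts [2, 52, 87, 102, 141, 150, 216, 225, 235, 243, 268, 280] → cuts [5, 55, 90, 105, 144, 153, 219, 228, 238, 246, 271, 283]

All cut coordinates (distinct, sorted): [5, 24, 30, 46, 55, 67, 84, 90, 105, 123, 130, 136, 144, 153, 165, 170, 189, 197, 209, 219, 228, 238, 246, 259, 265, 271, 283]

Fragment lengths:
  [0,5): 5 bp
  [5,24): 19 bp
  [24,30): 6 bp
  [30,46): 16 bp
  [46,55): 9 bp
  [55,67): 12 bp
  [67,84): 17 bp
  [84,90): 6 bp
  [90,105): 15 bp
  [105,123): 18 bp
  [123,130): 7 bp
  [130,136): 6 bp
  [136,144): 8 bp
  [144,153): 9 bp
  [153,165): 12 bp
  [165,170): 5 bp
  [170,189): 19 bp
  [189,197): 8 bp
  [197,209): 12 bp
  [209,219): 10 bp
  [219,228): 9 bp
  [228,238): 10 bp
  [238,246): 8 bp
  [246,259): 13 bp
  [259,265): 6 bp
  [265,271): 6 bp
  [271,283): 12 bp
  [283,288): 5 bp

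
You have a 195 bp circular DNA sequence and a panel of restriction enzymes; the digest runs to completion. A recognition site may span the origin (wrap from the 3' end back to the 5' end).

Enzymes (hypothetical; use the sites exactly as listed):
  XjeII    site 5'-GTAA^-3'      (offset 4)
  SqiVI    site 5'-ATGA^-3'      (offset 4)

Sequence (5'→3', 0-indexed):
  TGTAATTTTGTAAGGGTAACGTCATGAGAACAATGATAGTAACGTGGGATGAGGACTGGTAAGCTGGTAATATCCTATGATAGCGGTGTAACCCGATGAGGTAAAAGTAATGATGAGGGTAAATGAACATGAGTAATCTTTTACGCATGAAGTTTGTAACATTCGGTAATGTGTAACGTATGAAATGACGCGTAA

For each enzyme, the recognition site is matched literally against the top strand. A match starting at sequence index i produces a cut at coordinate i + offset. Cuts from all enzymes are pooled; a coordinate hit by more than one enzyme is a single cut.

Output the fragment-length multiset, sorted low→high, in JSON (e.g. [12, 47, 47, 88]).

Scan for sites:
  XjeII (GTAA, off=4): starts [1, 9, 15, 38, 58, 66, 87, 100, 106, 118, 132, 155, 165, 172, 191] → cuts [0, 5, 13, 19, 42, 62, 70, 91, 104, 110, 122, 136, 159, 169, 176]
  SqiVI (ATGA, off=4): starts [23, 32, 48, 76, 95, 109, 112, 122, 128, 146, 179, 184] → cuts [27, 36, 52, 80, 99, 113, 116, 126, 132, 150, 183, 188]

Pooled cuts: [0, 5, 13, 19, 27, 36, 42, 52, 62, 70, 80, 91, 99, 104, 110, 113, 116, 122, 126, 132, 136, 150, 159, 169, 176, 183, 188]

Fragments:
  0→5: 5 bp
  5→13: 8 bp
  13→19: 6 bp
  19→27: 8 bp
  27→36: 9 bp
  36→42: 6 bp
  42→52: 10 bp
  52→62: 10 bp
  62→70: 8 bp
  70→80: 10 bp
  80→91: 11 bp
  91→99: 8 bp
  99→104: 5 bp
  104→110: 6 bp
  110→113: 3 bp
  113→116: 3 bp
  116→122: 6 bp
  122→126: 4 bp
  126→132: 6 bp
  132→136: 4 bp
  136→150: 14 bp
  150→159: 9 bp
  159→169: 10 bp
  169→176: 7 bp
  176→183: 7 bp
  183→188: 5 bp
  188→0 (wrap): 195-188+0 = 7 bp

[3,3,4,4,5,5,5,6,6,6,6,6,7,7,7,8,8,8,8,9,9,10,10,10,10,11,14]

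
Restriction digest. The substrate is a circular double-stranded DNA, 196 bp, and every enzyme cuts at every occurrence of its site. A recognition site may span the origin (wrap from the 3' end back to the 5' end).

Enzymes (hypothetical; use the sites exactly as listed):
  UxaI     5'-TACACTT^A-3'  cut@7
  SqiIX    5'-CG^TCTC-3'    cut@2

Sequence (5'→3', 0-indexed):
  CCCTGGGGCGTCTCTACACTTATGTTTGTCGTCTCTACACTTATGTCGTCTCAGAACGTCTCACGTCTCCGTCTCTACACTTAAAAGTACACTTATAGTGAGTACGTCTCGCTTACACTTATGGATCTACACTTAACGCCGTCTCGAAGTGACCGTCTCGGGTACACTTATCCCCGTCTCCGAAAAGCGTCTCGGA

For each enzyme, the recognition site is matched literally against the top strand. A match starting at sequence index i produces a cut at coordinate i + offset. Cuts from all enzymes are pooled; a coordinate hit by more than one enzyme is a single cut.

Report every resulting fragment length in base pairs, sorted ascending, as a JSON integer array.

[6,6,7,7,7,10,10,11,11,11,12,12,13,14,14,14,14,17]

Per-enzyme occurrences:
  UxaI TACACTTA/7: at [14, 35, 75, 87, 113, 127, 162] ⇒ [21, 42, 82, 94, 120, 134, 169]
  SqiIX CGTCTC/2: at [8, 29, 46, 56, 63, 69, 104, 139, 153, 174, 187] ⇒ [10, 31, 48, 58, 65, 71, 106, 141, 155, 176, 189]

Pooled cuts: [10, 21, 31, 42, 48, 58, 65, 71, 82, 94, 106, 120, 134, 141, 155, 169, 176, 189]

Fragments:
  10→21: 11 bp
  21→31: 10 bp
  31→42: 11 bp
  42→48: 6 bp
  48→58: 10 bp
  58→65: 7 bp
  65→71: 6 bp
  71→82: 11 bp
  82→94: 12 bp
  94→106: 12 bp
  106→120: 14 bp
  120→134: 14 bp
  134→141: 7 bp
  141→155: 14 bp
  155→169: 14 bp
  169→176: 7 bp
  176→189: 13 bp
  189→10 (wrap): 196-189+10 = 17 bp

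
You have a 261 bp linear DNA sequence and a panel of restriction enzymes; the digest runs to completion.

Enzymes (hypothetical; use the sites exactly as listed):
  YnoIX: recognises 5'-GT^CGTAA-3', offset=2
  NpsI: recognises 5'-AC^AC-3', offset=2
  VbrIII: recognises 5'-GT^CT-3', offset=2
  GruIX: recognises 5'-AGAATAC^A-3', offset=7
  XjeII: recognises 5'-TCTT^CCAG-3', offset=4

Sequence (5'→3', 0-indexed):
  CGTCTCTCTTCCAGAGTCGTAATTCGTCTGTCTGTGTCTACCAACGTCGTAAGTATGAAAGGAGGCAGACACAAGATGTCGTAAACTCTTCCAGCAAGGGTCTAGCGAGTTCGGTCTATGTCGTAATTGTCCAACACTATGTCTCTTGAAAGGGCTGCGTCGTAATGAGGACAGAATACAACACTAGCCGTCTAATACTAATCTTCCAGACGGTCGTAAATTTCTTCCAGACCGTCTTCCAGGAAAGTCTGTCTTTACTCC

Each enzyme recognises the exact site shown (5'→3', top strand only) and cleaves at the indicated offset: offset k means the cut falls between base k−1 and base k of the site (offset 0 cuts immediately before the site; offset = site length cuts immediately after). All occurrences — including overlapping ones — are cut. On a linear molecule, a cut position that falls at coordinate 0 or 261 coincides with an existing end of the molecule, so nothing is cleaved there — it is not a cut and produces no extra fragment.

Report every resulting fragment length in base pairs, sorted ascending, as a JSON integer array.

[3,3,3,4,4,6,6,7,7,7,9,9,9,9,9,10,10,10,11,11,12,14,14,14,18,19,23]

Site scan:
  YnoIX (GTCGTAA, off=2): starts [15, 45, 77, 119, 158, 212] → cuts [17, 47, 79, 121, 160, 214]
  NpsI (ACAC, off=2): starts [68, 133, 180] → cuts [70, 135, 182]
  VbrIII (GTCT, off=2): starts [1, 25, 29, 35, 99, 113, 140, 189, 233, 246, 250] → cuts [3, 27, 31, 37, 101, 115, 142, 191, 235, 248, 252]
  GruIX (AGAATACA, off=7): starts [172] → cuts [179]
  XjeII (TCTTCCAG, off=4): starts [6, 86, 201, 222, 234] → cuts [10, 90, 205, 226, 238]

Pooled cuts: [3, 10, 17, 27, 31, 37, 47, 70, 79, 90, 101, 115, 121, 135, 142, 160, 179, 182, 191, 205, 214, 226, 235, 238, 248, 252]

Fragment lengths:
  [0,3): 3 bp
  [3,10): 7 bp
  [10,17): 7 bp
  [17,27): 10 bp
  [27,31): 4 bp
  [31,37): 6 bp
  [37,47): 10 bp
  [47,70): 23 bp
  [70,79): 9 bp
  [79,90): 11 bp
  [90,101): 11 bp
  [101,115): 14 bp
  [115,121): 6 bp
  [121,135): 14 bp
  [135,142): 7 bp
  [142,160): 18 bp
  [160,179): 19 bp
  [179,182): 3 bp
  [182,191): 9 bp
  [191,205): 14 bp
  [205,214): 9 bp
  [214,226): 12 bp
  [226,235): 9 bp
  [235,238): 3 bp
  [238,248): 10 bp
  [248,252): 4 bp
  [252,261): 9 bp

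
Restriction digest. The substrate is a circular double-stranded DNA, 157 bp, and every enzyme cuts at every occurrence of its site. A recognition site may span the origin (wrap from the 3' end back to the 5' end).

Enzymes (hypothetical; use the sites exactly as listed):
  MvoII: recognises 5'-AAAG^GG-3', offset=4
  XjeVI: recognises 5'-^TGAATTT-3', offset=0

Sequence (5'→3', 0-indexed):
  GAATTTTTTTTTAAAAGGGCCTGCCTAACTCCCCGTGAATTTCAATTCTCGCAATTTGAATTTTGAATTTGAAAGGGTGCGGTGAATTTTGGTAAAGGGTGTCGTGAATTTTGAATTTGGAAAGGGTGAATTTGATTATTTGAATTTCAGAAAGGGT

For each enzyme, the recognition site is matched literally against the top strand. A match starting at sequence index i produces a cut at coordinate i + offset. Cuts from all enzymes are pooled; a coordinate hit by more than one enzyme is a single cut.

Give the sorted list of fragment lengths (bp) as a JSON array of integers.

[2,2,7,7,7,7,12,13,14,14,15,18,18,21]

Scan for sites:
  MvoII (AAAGGG, off=4): starts [13, 71, 93, 120, 150] → cuts [17, 75, 97, 124, 154]
  XjeVI (TGAATTT, off=0): starts [35, 56, 63, 82, 104, 111, 126, 140, 156] → cuts [35, 56, 63, 82, 104, 111, 126, 140, 156]

All cut coordinates (distinct, sorted): [17, 35, 56, 63, 75, 82, 97, 104, 111, 124, 126, 140, 154, 156]

Fragments:
  17→35: 18 bp
  35→56: 21 bp
  56→63: 7 bp
  63→75: 12 bp
  75→82: 7 bp
  82→97: 15 bp
  97→104: 7 bp
  104→111: 7 bp
  111→124: 13 bp
  124→126: 2 bp
  126→140: 14 bp
  140→154: 14 bp
  154→156: 2 bp
  156→17 (wrap): 157-156+17 = 18 bp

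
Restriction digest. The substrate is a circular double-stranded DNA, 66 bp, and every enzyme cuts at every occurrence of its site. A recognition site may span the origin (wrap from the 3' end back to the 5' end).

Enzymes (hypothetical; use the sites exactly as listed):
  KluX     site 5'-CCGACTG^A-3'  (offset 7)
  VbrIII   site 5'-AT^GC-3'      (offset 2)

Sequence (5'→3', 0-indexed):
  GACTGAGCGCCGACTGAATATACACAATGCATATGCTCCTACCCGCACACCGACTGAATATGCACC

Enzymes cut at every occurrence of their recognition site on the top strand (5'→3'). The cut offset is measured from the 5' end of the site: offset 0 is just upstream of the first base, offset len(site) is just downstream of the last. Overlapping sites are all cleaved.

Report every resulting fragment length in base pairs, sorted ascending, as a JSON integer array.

[5,6,10,11,12,22]

Site scan:
  KluX CCGACTGA/7: at [9, 49, 64] ⇒ [5, 16, 56]
  VbrIII ATGC/2: at [26, 32, 59] ⇒ [28, 34, 61]

All cut coordinates (distinct, sorted): [5, 16, 28, 34, 56, 61]

Fragment lengths:
  5→16: 11 bp
  16→28: 12 bp
  28→34: 6 bp
  34→56: 22 bp
  56→61: 5 bp
  61→5 (wrap): 66-61+5 = 10 bp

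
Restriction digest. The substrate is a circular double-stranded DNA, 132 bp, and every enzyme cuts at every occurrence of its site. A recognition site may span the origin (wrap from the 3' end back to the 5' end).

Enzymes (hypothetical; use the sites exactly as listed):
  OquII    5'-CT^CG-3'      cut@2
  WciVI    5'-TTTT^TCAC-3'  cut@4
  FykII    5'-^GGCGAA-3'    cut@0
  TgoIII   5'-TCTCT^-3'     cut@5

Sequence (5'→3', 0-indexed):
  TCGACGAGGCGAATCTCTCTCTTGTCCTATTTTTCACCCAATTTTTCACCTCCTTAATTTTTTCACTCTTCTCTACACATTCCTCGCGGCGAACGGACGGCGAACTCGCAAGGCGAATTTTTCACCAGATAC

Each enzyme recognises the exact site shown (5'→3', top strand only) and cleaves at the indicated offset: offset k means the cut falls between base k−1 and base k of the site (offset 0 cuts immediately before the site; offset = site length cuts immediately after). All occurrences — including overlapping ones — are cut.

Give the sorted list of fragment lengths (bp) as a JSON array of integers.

[2,2,3,5,6,8,10,10,11,11,11,12,12,12,17]

Site scan:
  OquII (CTCG, off=2): starts [82, 104, 131] → cuts [1, 84, 106]
  WciVI (TTTTTCAC, off=4): starts [29, 41, 58, 117] → cuts [33, 45, 62, 121]
  FykII (GGCGAA, off=0): starts [7, 87, 98, 111] → cuts [7, 87, 98, 111]
  TgoIII (TCTCT, off=5): starts [13, 15, 17, 69] → cuts [18, 20, 22, 74]

Pooled cuts: [1, 7, 18, 20, 22, 33, 45, 62, 74, 84, 87, 98, 106, 111, 121]

Fragments:
  1→7: 6 bp
  7→18: 11 bp
  18→20: 2 bp
  20→22: 2 bp
  22→33: 11 bp
  33→45: 12 bp
  45→62: 17 bp
  62→74: 12 bp
  74→84: 10 bp
  84→87: 3 bp
  87→98: 11 bp
  98→106: 8 bp
  106→111: 5 bp
  111→121: 10 bp
  121→1 (wrap): 132-121+1 = 12 bp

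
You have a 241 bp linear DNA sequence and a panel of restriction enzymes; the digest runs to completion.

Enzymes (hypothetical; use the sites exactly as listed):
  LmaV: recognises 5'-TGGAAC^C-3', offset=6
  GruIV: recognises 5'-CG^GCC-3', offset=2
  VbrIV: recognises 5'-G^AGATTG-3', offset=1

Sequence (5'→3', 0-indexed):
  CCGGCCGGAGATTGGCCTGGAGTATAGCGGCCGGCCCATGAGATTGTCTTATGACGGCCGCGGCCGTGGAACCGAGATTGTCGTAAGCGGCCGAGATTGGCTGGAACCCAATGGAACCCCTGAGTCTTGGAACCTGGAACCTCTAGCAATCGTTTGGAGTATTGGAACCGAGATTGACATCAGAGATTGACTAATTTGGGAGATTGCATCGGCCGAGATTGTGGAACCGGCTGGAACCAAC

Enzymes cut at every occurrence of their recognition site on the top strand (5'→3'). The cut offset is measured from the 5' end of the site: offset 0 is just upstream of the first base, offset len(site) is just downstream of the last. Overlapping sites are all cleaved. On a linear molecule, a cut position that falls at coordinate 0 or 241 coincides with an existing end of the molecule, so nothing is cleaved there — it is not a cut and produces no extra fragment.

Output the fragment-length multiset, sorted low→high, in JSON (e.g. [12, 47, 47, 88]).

Scan for sites:
  LmaV (TGGAACC, off=6): starts [66, 101, 111, 127, 134, 162, 221, 231] → cuts [72, 107, 117, 133, 140, 168, 227, 237]
  GruIV (CGGCC, off=2): starts [1, 27, 31, 54, 60, 87, 209] → cuts [3, 29, 33, 56, 62, 89, 211]
  VbrIV (GAGATTG, off=1): starts [7, 39, 73, 92, 169, 182, 199, 214] → cuts [8, 40, 74, 93, 170, 183, 200, 215]

All cut coordinates (distinct, sorted): [3, 8, 29, 33, 40, 56, 62, 72, 74, 89, 93, 107, 117, 133, 140, 168, 170, 183, 200, 211, 215, 227, 237]

Fragments:
  [0,3): 3 bp
  [3,8): 5 bp
  [8,29): 21 bp
  [29,33): 4 bp
  [33,40): 7 bp
  [40,56): 16 bp
  [56,62): 6 bp
  [62,72): 10 bp
  [72,74): 2 bp
  [74,89): 15 bp
  [89,93): 4 bp
  [93,107): 14 bp
  [107,117): 10 bp
  [117,133): 16 bp
  [133,140): 7 bp
  [140,168): 28 bp
  [168,170): 2 bp
  [170,183): 13 bp
  [183,200): 17 bp
  [200,211): 11 bp
  [211,215): 4 bp
  [215,227): 12 bp
  [227,237): 10 bp
  [237,241): 4 bp

[2,2,3,4,4,4,4,5,6,7,7,10,10,10,11,12,13,14,15,16,16,17,21,28]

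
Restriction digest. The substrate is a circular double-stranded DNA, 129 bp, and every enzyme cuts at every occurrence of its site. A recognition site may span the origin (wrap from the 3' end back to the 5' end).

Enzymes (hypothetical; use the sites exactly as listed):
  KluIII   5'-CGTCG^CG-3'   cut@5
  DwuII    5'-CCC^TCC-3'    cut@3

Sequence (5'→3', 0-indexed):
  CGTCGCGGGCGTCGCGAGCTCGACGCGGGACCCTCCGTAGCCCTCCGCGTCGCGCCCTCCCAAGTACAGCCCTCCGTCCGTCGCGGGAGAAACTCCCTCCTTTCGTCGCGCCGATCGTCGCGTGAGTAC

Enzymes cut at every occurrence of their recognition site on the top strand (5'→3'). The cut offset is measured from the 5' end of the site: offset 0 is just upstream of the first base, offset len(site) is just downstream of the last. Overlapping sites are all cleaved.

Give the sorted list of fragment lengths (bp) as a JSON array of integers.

[5,9,9,10,11,11,12,14,14,15,19]

Scan for sites:
  KluIII (CGTCGCG, off=5): starts [0, 9, 47, 78, 103, 115] → cuts [5, 14, 52, 83, 108, 120]
  DwuII (CCCTCC, off=3): starts [30, 40, 54, 69, 94] → cuts [33, 43, 57, 72, 97]

All cut coordinates (distinct, sorted): [5, 14, 33, 43, 52, 57, 72, 83, 97, 108, 120]

Fragment lengths:
  5→14: 9 bp
  14→33: 19 bp
  33→43: 10 bp
  43→52: 9 bp
  52→57: 5 bp
  57→72: 15 bp
  72→83: 11 bp
  83→97: 14 bp
  97→108: 11 bp
  108→120: 12 bp
  120→5 (wrap): 129-120+5 = 14 bp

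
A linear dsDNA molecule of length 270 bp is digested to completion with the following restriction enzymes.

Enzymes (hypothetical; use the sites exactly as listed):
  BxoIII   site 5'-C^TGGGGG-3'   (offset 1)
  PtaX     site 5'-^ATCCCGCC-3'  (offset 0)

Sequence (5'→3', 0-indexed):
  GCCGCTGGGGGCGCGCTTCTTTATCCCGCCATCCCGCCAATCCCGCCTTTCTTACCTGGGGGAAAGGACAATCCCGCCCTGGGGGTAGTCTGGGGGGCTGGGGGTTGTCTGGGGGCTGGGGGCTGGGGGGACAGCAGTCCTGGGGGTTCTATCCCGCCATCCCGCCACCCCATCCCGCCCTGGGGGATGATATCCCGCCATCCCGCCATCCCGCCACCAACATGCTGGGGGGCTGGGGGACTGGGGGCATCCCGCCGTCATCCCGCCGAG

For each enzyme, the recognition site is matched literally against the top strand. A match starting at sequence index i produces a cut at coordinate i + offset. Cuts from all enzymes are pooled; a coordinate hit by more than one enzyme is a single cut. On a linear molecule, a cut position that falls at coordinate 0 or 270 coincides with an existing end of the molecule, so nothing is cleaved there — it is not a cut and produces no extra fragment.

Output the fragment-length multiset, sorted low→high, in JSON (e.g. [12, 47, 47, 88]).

Scan for sites:
  BxoIII (CTGGGGG, off=1): starts [4, 55, 78, 89, 97, 108, 115, 122, 139, 179, 224, 232, 240] → cuts [5, 56, 79, 90, 98, 109, 116, 123, 140, 180, 225, 233, 241]
  PtaX (ATCCCGCC, off=0): starts [22, 30, 39, 70, 150, 158, 171, 191, 199, 207, 248, 259] → cuts [22, 30, 39, 70, 150, 158, 171, 191, 199, 207, 248, 259]

All cut coordinates (distinct, sorted): [5, 22, 30, 39, 56, 70, 79, 90, 98, 109, 116, 123, 140, 150, 158, 171, 180, 191, 199, 207, 225, 233, 241, 248, 259]

Fragments:
  [0,5): 5 bp
  [5,22): 17 bp
  [22,30): 8 bp
  [30,39): 9 bp
  [39,56): 17 bp
  [56,70): 14 bp
  [70,79): 9 bp
  [79,90): 11 bp
  [90,98): 8 bp
  [98,109): 11 bp
  [109,116): 7 bp
  [116,123): 7 bp
  [123,140): 17 bp
  [140,150): 10 bp
  [150,158): 8 bp
  [158,171): 13 bp
  [171,180): 9 bp
  [180,191): 11 bp
  [191,199): 8 bp
  [199,207): 8 bp
  [207,225): 18 bp
  [225,233): 8 bp
  [233,241): 8 bp
  [241,248): 7 bp
  [248,259): 11 bp
  [259,270): 11 bp

[5,7,7,7,8,8,8,8,8,8,8,9,9,9,10,11,11,11,11,11,13,14,17,17,17,18]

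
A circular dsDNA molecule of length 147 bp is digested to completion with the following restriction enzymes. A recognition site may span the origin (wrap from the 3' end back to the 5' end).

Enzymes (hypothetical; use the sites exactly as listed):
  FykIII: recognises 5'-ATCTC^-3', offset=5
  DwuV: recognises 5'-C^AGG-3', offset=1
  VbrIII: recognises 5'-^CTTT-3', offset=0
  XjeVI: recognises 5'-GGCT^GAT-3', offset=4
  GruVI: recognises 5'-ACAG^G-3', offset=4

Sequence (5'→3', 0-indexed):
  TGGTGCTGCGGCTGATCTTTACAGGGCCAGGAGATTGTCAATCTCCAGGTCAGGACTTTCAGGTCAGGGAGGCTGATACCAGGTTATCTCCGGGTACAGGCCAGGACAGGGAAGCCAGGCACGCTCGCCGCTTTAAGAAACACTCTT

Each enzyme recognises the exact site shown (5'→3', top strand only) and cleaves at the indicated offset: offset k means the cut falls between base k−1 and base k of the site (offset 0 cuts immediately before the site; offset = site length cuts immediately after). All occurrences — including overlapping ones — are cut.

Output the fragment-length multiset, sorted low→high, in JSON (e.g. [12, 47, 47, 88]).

Per-enzyme occurrences:
  FykIII ATCTC/5: at [40, 85] ⇒ [45, 90]
  DwuV CAGG/1: at [21, 27, 45, 50, 59, 64, 79, 96, 101, 106, 115] ⇒ [22, 28, 46, 51, 60, 65, 80, 97, 102, 107, 116]
  VbrIII CTTT/0: at [16, 55, 130, 144] ⇒ [16, 55, 130, 144]
  XjeVI GGCTGAT/4: at [9, 70] ⇒ [13, 74]
  GruVI ACAGG/4: at [20, 95, 105] ⇒ [24, 99, 109]

Pooled cuts: [13, 16, 22, 24, 28, 45, 46, 51, 55, 60, 65, 74, 80, 90, 97, 99, 102, 107, 109, 116, 130, 144]

Fragments:
  13→16: 3 bp
  16→22: 6 bp
  22→24: 2 bp
  24→28: 4 bp
  28→45: 17 bp
  45→46: 1 bp
  46→51: 5 bp
  51→55: 4 bp
  55→60: 5 bp
  60→65: 5 bp
  65→74: 9 bp
  74→80: 6 bp
  80→90: 10 bp
  90→97: 7 bp
  97→99: 2 bp
  99→102: 3 bp
  102→107: 5 bp
  107→109: 2 bp
  109→116: 7 bp
  116→130: 14 bp
  130→144: 14 bp
  144→13 (wrap): 147-144+13 = 16 bp

[1,2,2,2,3,3,4,4,5,5,5,5,6,6,7,7,9,10,14,14,16,17]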